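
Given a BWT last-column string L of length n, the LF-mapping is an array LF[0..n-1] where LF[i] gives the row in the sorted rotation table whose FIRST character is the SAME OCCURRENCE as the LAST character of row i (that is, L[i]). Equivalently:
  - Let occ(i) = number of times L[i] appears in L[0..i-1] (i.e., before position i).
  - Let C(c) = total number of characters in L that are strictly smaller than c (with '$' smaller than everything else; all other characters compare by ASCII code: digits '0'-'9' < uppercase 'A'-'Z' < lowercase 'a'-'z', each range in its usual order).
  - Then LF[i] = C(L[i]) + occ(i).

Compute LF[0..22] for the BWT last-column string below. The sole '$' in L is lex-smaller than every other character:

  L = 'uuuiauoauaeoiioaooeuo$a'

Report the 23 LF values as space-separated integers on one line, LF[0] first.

Answer: 17 18 19 8 1 20 11 2 21 3 6 12 9 10 13 4 14 15 7 22 16 0 5

Derivation:
Char counts: '$':1, 'a':5, 'e':2, 'i':3, 'o':6, 'u':6
C (first-col start): C('$')=0, C('a')=1, C('e')=6, C('i')=8, C('o')=11, C('u')=17
L[0]='u': occ=0, LF[0]=C('u')+0=17+0=17
L[1]='u': occ=1, LF[1]=C('u')+1=17+1=18
L[2]='u': occ=2, LF[2]=C('u')+2=17+2=19
L[3]='i': occ=0, LF[3]=C('i')+0=8+0=8
L[4]='a': occ=0, LF[4]=C('a')+0=1+0=1
L[5]='u': occ=3, LF[5]=C('u')+3=17+3=20
L[6]='o': occ=0, LF[6]=C('o')+0=11+0=11
L[7]='a': occ=1, LF[7]=C('a')+1=1+1=2
L[8]='u': occ=4, LF[8]=C('u')+4=17+4=21
L[9]='a': occ=2, LF[9]=C('a')+2=1+2=3
L[10]='e': occ=0, LF[10]=C('e')+0=6+0=6
L[11]='o': occ=1, LF[11]=C('o')+1=11+1=12
L[12]='i': occ=1, LF[12]=C('i')+1=8+1=9
L[13]='i': occ=2, LF[13]=C('i')+2=8+2=10
L[14]='o': occ=2, LF[14]=C('o')+2=11+2=13
L[15]='a': occ=3, LF[15]=C('a')+3=1+3=4
L[16]='o': occ=3, LF[16]=C('o')+3=11+3=14
L[17]='o': occ=4, LF[17]=C('o')+4=11+4=15
L[18]='e': occ=1, LF[18]=C('e')+1=6+1=7
L[19]='u': occ=5, LF[19]=C('u')+5=17+5=22
L[20]='o': occ=5, LF[20]=C('o')+5=11+5=16
L[21]='$': occ=0, LF[21]=C('$')+0=0+0=0
L[22]='a': occ=4, LF[22]=C('a')+4=1+4=5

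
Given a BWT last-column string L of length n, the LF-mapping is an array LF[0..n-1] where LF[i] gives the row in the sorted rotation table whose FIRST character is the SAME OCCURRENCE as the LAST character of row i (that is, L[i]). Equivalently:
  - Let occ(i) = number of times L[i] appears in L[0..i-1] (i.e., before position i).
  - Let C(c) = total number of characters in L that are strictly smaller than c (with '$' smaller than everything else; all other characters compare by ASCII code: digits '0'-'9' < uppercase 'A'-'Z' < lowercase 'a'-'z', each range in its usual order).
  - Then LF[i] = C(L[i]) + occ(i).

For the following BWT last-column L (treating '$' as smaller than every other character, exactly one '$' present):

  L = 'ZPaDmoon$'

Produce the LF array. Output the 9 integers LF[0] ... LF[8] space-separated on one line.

Char counts: '$':1, 'D':1, 'P':1, 'Z':1, 'a':1, 'm':1, 'n':1, 'o':2
C (first-col start): C('$')=0, C('D')=1, C('P')=2, C('Z')=3, C('a')=4, C('m')=5, C('n')=6, C('o')=7
L[0]='Z': occ=0, LF[0]=C('Z')+0=3+0=3
L[1]='P': occ=0, LF[1]=C('P')+0=2+0=2
L[2]='a': occ=0, LF[2]=C('a')+0=4+0=4
L[3]='D': occ=0, LF[3]=C('D')+0=1+0=1
L[4]='m': occ=0, LF[4]=C('m')+0=5+0=5
L[5]='o': occ=0, LF[5]=C('o')+0=7+0=7
L[6]='o': occ=1, LF[6]=C('o')+1=7+1=8
L[7]='n': occ=0, LF[7]=C('n')+0=6+0=6
L[8]='$': occ=0, LF[8]=C('$')+0=0+0=0

Answer: 3 2 4 1 5 7 8 6 0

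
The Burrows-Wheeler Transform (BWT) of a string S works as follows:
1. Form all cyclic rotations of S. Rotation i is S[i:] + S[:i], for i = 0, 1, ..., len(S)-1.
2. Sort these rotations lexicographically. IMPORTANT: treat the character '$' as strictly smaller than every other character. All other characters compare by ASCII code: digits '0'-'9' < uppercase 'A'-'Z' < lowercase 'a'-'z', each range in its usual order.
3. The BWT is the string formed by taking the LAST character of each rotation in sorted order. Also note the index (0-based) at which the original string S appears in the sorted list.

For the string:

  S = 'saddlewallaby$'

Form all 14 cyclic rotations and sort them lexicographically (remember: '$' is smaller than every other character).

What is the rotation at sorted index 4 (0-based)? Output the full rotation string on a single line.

All 14 rotations (rotation i = S[i:]+S[:i]):
  rot[0] = saddlewallaby$
  rot[1] = addlewallaby$s
  rot[2] = ddlewallaby$sa
  rot[3] = dlewallaby$sad
  rot[4] = lewallaby$sadd
  rot[5] = ewallaby$saddl
  rot[6] = wallaby$saddle
  rot[7] = allaby$saddlew
  rot[8] = llaby$saddlewa
  rot[9] = laby$saddlewal
  rot[10] = aby$saddlewall
  rot[11] = by$saddlewalla
  rot[12] = y$saddlewallab
  rot[13] = $saddlewallaby
Sorted (with $ < everything):
  sorted[0] = $saddlewallaby
  sorted[1] = aby$saddlewall
  sorted[2] = addlewallaby$s
  sorted[3] = allaby$saddlew
  sorted[4] = by$saddlewalla
  sorted[5] = ddlewallaby$sa
  sorted[6] = dlewallaby$sad
  sorted[7] = ewallaby$saddl
  sorted[8] = laby$saddlewal
  sorted[9] = lewallaby$sadd
  sorted[10] = llaby$saddlewa
  sorted[11] = saddlewallaby$
  sorted[12] = wallaby$saddle
  sorted[13] = y$saddlewallab
sorted[4] = by$saddlewalla

Answer: by$saddlewalla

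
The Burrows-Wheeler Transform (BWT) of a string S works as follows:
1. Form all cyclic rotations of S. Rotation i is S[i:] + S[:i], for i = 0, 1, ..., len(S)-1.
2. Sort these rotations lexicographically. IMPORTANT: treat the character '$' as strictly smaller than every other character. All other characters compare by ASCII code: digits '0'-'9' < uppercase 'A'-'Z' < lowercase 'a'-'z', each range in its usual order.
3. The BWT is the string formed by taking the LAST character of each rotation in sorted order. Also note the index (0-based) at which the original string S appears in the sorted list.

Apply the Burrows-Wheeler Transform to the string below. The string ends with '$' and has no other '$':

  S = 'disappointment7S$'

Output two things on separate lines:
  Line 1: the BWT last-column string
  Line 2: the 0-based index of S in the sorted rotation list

All 17 rotations (rotation i = S[i:]+S[:i]):
  rot[0] = disappointment7S$
  rot[1] = isappointment7S$d
  rot[2] = sappointment7S$di
  rot[3] = appointment7S$dis
  rot[4] = ppointment7S$disa
  rot[5] = pointment7S$disap
  rot[6] = ointment7S$disapp
  rot[7] = intment7S$disappo
  rot[8] = ntment7S$disappoi
  rot[9] = tment7S$disappoin
  rot[10] = ment7S$disappoint
  rot[11] = ent7S$disappointm
  rot[12] = nt7S$disappointme
  rot[13] = t7S$disappointmen
  rot[14] = 7S$disappointment
  rot[15] = S$disappointment7
  rot[16] = $disappointment7S
Sorted (with $ < everything):
  sorted[0] = $disappointment7S  (last char: 'S')
  sorted[1] = 7S$disappointment  (last char: 't')
  sorted[2] = S$disappointment7  (last char: '7')
  sorted[3] = appointment7S$dis  (last char: 's')
  sorted[4] = disappointment7S$  (last char: '$')
  sorted[5] = ent7S$disappointm  (last char: 'm')
  sorted[6] = intment7S$disappo  (last char: 'o')
  sorted[7] = isappointment7S$d  (last char: 'd')
  sorted[8] = ment7S$disappoint  (last char: 't')
  sorted[9] = nt7S$disappointme  (last char: 'e')
  sorted[10] = ntment7S$disappoi  (last char: 'i')
  sorted[11] = ointment7S$disapp  (last char: 'p')
  sorted[12] = pointment7S$disap  (last char: 'p')
  sorted[13] = ppointment7S$disa  (last char: 'a')
  sorted[14] = sappointment7S$di  (last char: 'i')
  sorted[15] = t7S$disappointmen  (last char: 'n')
  sorted[16] = tment7S$disappoin  (last char: 'n')
Last column: St7s$modteippainn
Original string S is at sorted index 4

Answer: St7s$modteippainn
4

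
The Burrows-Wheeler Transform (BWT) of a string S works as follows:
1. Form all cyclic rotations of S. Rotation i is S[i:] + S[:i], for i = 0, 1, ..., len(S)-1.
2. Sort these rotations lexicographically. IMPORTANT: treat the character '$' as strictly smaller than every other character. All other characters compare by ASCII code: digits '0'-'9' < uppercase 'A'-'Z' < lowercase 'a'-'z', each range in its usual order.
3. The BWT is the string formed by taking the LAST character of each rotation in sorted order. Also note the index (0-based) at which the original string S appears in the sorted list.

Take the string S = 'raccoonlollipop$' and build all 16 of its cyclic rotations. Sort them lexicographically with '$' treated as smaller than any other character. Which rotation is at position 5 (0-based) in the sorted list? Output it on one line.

Answer: lipop$raccoonlol

Derivation:
All 16 rotations (rotation i = S[i:]+S[:i]):
  rot[0] = raccoonlollipop$
  rot[1] = accoonlollipop$r
  rot[2] = ccoonlollipop$ra
  rot[3] = coonlollipop$rac
  rot[4] = oonlollipop$racc
  rot[5] = onlollipop$racco
  rot[6] = nlollipop$raccoo
  rot[7] = lollipop$raccoon
  rot[8] = ollipop$raccoonl
  rot[9] = llipop$raccoonlo
  rot[10] = lipop$raccoonlol
  rot[11] = ipop$raccoonloll
  rot[12] = pop$raccoonlolli
  rot[13] = op$raccoonlollip
  rot[14] = p$raccoonlollipo
  rot[15] = $raccoonlollipop
Sorted (with $ < everything):
  sorted[0] = $raccoonlollipop
  sorted[1] = accoonlollipop$r
  sorted[2] = ccoonlollipop$ra
  sorted[3] = coonlollipop$rac
  sorted[4] = ipop$raccoonloll
  sorted[5] = lipop$raccoonlol
  sorted[6] = llipop$raccoonlo
  sorted[7] = lollipop$raccoon
  sorted[8] = nlollipop$raccoo
  sorted[9] = ollipop$raccoonl
  sorted[10] = onlollipop$racco
  sorted[11] = oonlollipop$racc
  sorted[12] = op$raccoonlollip
  sorted[13] = p$raccoonlollipo
  sorted[14] = pop$raccoonlolli
  sorted[15] = raccoonlollipop$
sorted[5] = lipop$raccoonlol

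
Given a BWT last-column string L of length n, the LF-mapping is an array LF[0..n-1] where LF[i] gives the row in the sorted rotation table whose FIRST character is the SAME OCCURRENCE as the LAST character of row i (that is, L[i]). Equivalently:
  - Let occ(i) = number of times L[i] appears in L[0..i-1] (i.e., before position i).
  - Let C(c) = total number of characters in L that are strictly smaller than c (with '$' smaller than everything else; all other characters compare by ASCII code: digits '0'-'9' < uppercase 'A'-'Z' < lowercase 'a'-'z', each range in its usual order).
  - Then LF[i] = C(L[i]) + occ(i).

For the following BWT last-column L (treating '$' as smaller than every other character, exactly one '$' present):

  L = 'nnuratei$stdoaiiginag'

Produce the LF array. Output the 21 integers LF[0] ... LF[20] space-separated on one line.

Answer: 12 13 20 16 1 18 5 8 0 17 19 4 15 2 9 10 6 11 14 3 7

Derivation:
Char counts: '$':1, 'a':3, 'd':1, 'e':1, 'g':2, 'i':4, 'n':3, 'o':1, 'r':1, 's':1, 't':2, 'u':1
C (first-col start): C('$')=0, C('a')=1, C('d')=4, C('e')=5, C('g')=6, C('i')=8, C('n')=12, C('o')=15, C('r')=16, C('s')=17, C('t')=18, C('u')=20
L[0]='n': occ=0, LF[0]=C('n')+0=12+0=12
L[1]='n': occ=1, LF[1]=C('n')+1=12+1=13
L[2]='u': occ=0, LF[2]=C('u')+0=20+0=20
L[3]='r': occ=0, LF[3]=C('r')+0=16+0=16
L[4]='a': occ=0, LF[4]=C('a')+0=1+0=1
L[5]='t': occ=0, LF[5]=C('t')+0=18+0=18
L[6]='e': occ=0, LF[6]=C('e')+0=5+0=5
L[7]='i': occ=0, LF[7]=C('i')+0=8+0=8
L[8]='$': occ=0, LF[8]=C('$')+0=0+0=0
L[9]='s': occ=0, LF[9]=C('s')+0=17+0=17
L[10]='t': occ=1, LF[10]=C('t')+1=18+1=19
L[11]='d': occ=0, LF[11]=C('d')+0=4+0=4
L[12]='o': occ=0, LF[12]=C('o')+0=15+0=15
L[13]='a': occ=1, LF[13]=C('a')+1=1+1=2
L[14]='i': occ=1, LF[14]=C('i')+1=8+1=9
L[15]='i': occ=2, LF[15]=C('i')+2=8+2=10
L[16]='g': occ=0, LF[16]=C('g')+0=6+0=6
L[17]='i': occ=3, LF[17]=C('i')+3=8+3=11
L[18]='n': occ=2, LF[18]=C('n')+2=12+2=14
L[19]='a': occ=2, LF[19]=C('a')+2=1+2=3
L[20]='g': occ=1, LF[20]=C('g')+1=6+1=7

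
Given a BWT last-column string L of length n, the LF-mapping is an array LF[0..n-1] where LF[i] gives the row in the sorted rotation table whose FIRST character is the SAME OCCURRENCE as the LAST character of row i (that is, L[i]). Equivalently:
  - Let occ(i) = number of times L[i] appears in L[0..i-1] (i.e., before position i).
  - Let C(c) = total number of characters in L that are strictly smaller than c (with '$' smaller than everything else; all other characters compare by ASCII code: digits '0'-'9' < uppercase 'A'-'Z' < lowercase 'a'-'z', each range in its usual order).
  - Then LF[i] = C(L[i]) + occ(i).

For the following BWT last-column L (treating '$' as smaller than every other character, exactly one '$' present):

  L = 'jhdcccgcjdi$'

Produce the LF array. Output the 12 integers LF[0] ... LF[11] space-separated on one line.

Char counts: '$':1, 'c':4, 'd':2, 'g':1, 'h':1, 'i':1, 'j':2
C (first-col start): C('$')=0, C('c')=1, C('d')=5, C('g')=7, C('h')=8, C('i')=9, C('j')=10
L[0]='j': occ=0, LF[0]=C('j')+0=10+0=10
L[1]='h': occ=0, LF[1]=C('h')+0=8+0=8
L[2]='d': occ=0, LF[2]=C('d')+0=5+0=5
L[3]='c': occ=0, LF[3]=C('c')+0=1+0=1
L[4]='c': occ=1, LF[4]=C('c')+1=1+1=2
L[5]='c': occ=2, LF[5]=C('c')+2=1+2=3
L[6]='g': occ=0, LF[6]=C('g')+0=7+0=7
L[7]='c': occ=3, LF[7]=C('c')+3=1+3=4
L[8]='j': occ=1, LF[8]=C('j')+1=10+1=11
L[9]='d': occ=1, LF[9]=C('d')+1=5+1=6
L[10]='i': occ=0, LF[10]=C('i')+0=9+0=9
L[11]='$': occ=0, LF[11]=C('$')+0=0+0=0

Answer: 10 8 5 1 2 3 7 4 11 6 9 0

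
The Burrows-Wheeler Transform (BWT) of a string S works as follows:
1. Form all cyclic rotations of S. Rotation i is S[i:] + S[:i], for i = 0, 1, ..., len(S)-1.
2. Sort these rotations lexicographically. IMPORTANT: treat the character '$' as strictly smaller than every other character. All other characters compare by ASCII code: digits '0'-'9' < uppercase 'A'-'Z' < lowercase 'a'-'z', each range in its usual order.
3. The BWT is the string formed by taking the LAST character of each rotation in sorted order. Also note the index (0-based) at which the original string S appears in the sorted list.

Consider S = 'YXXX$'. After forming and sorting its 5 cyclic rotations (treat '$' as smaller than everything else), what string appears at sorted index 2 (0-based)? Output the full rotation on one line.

Answer: XX$YX

Derivation:
All 5 rotations (rotation i = S[i:]+S[:i]):
  rot[0] = YXXX$
  rot[1] = XXX$Y
  rot[2] = XX$YX
  rot[3] = X$YXX
  rot[4] = $YXXX
Sorted (with $ < everything):
  sorted[0] = $YXXX
  sorted[1] = X$YXX
  sorted[2] = XX$YX
  sorted[3] = XXX$Y
  sorted[4] = YXXX$
sorted[2] = XX$YX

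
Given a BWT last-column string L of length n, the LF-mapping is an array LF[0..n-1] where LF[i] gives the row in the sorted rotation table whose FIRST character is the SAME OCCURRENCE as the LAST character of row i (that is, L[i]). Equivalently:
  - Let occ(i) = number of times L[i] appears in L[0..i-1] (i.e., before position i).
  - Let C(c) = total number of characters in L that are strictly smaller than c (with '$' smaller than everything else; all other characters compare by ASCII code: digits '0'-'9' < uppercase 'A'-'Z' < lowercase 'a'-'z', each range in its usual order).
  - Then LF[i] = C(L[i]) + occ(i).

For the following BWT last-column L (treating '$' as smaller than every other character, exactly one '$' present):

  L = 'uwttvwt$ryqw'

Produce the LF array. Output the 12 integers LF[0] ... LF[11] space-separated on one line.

Char counts: '$':1, 'q':1, 'r':1, 't':3, 'u':1, 'v':1, 'w':3, 'y':1
C (first-col start): C('$')=0, C('q')=1, C('r')=2, C('t')=3, C('u')=6, C('v')=7, C('w')=8, C('y')=11
L[0]='u': occ=0, LF[0]=C('u')+0=6+0=6
L[1]='w': occ=0, LF[1]=C('w')+0=8+0=8
L[2]='t': occ=0, LF[2]=C('t')+0=3+0=3
L[3]='t': occ=1, LF[3]=C('t')+1=3+1=4
L[4]='v': occ=0, LF[4]=C('v')+0=7+0=7
L[5]='w': occ=1, LF[5]=C('w')+1=8+1=9
L[6]='t': occ=2, LF[6]=C('t')+2=3+2=5
L[7]='$': occ=0, LF[7]=C('$')+0=0+0=0
L[8]='r': occ=0, LF[8]=C('r')+0=2+0=2
L[9]='y': occ=0, LF[9]=C('y')+0=11+0=11
L[10]='q': occ=0, LF[10]=C('q')+0=1+0=1
L[11]='w': occ=2, LF[11]=C('w')+2=8+2=10

Answer: 6 8 3 4 7 9 5 0 2 11 1 10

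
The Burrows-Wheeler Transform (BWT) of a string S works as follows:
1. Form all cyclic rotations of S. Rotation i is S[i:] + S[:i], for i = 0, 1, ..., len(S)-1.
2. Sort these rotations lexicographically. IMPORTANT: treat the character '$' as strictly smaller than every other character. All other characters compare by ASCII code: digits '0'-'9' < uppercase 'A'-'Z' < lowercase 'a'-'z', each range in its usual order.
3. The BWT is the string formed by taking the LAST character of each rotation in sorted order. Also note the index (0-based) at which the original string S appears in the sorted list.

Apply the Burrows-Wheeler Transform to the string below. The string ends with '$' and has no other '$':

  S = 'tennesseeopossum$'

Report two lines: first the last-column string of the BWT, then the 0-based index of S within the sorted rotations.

Answer: mstenuneeposeos$s
15

Derivation:
All 17 rotations (rotation i = S[i:]+S[:i]):
  rot[0] = tennesseeopossum$
  rot[1] = ennesseeopossum$t
  rot[2] = nnesseeopossum$te
  rot[3] = nesseeopossum$ten
  rot[4] = esseeopossum$tenn
  rot[5] = sseeopossum$tenne
  rot[6] = seeopossum$tennes
  rot[7] = eeopossum$tenness
  rot[8] = eopossum$tennesse
  rot[9] = opossum$tennessee
  rot[10] = possum$tennesseeo
  rot[11] = ossum$tennesseeop
  rot[12] = ssum$tennesseeopo
  rot[13] = sum$tennesseeopos
  rot[14] = um$tennesseeoposs
  rot[15] = m$tennesseeopossu
  rot[16] = $tennesseeopossum
Sorted (with $ < everything):
  sorted[0] = $tennesseeopossum  (last char: 'm')
  sorted[1] = eeopossum$tenness  (last char: 's')
  sorted[2] = ennesseeopossum$t  (last char: 't')
  sorted[3] = eopossum$tennesse  (last char: 'e')
  sorted[4] = esseeopossum$tenn  (last char: 'n')
  sorted[5] = m$tennesseeopossu  (last char: 'u')
  sorted[6] = nesseeopossum$ten  (last char: 'n')
  sorted[7] = nnesseeopossum$te  (last char: 'e')
  sorted[8] = opossum$tennessee  (last char: 'e')
  sorted[9] = ossum$tennesseeop  (last char: 'p')
  sorted[10] = possum$tennesseeo  (last char: 'o')
  sorted[11] = seeopossum$tennes  (last char: 's')
  sorted[12] = sseeopossum$tenne  (last char: 'e')
  sorted[13] = ssum$tennesseeopo  (last char: 'o')
  sorted[14] = sum$tennesseeopos  (last char: 's')
  sorted[15] = tennesseeopossum$  (last char: '$')
  sorted[16] = um$tennesseeoposs  (last char: 's')
Last column: mstenuneeposeos$s
Original string S is at sorted index 15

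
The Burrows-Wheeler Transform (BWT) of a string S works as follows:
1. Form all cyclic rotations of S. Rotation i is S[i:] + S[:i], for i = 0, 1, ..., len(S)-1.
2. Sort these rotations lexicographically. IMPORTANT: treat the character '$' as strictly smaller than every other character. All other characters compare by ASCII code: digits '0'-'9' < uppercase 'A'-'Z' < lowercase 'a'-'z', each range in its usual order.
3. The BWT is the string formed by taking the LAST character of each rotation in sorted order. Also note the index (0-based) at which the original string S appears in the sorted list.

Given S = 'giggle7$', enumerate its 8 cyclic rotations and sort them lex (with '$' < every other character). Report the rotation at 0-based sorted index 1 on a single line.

All 8 rotations (rotation i = S[i:]+S[:i]):
  rot[0] = giggle7$
  rot[1] = iggle7$g
  rot[2] = ggle7$gi
  rot[3] = gle7$gig
  rot[4] = le7$gigg
  rot[5] = e7$giggl
  rot[6] = 7$giggle
  rot[7] = $giggle7
Sorted (with $ < everything):
  sorted[0] = $giggle7
  sorted[1] = 7$giggle
  sorted[2] = e7$giggl
  sorted[3] = ggle7$gi
  sorted[4] = giggle7$
  sorted[5] = gle7$gig
  sorted[6] = iggle7$g
  sorted[7] = le7$gigg
sorted[1] = 7$giggle

Answer: 7$giggle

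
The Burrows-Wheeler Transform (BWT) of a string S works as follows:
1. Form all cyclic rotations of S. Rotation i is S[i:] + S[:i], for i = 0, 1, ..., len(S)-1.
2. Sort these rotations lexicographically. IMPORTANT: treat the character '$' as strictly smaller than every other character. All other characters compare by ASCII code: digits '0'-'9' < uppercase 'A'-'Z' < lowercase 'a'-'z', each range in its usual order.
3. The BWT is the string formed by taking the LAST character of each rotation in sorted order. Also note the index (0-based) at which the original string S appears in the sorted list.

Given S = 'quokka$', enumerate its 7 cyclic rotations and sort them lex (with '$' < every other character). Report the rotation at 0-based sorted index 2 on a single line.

All 7 rotations (rotation i = S[i:]+S[:i]):
  rot[0] = quokka$
  rot[1] = uokka$q
  rot[2] = okka$qu
  rot[3] = kka$quo
  rot[4] = ka$quok
  rot[5] = a$quokk
  rot[6] = $quokka
Sorted (with $ < everything):
  sorted[0] = $quokka
  sorted[1] = a$quokk
  sorted[2] = ka$quok
  sorted[3] = kka$quo
  sorted[4] = okka$qu
  sorted[5] = quokka$
  sorted[6] = uokka$q
sorted[2] = ka$quok

Answer: ka$quok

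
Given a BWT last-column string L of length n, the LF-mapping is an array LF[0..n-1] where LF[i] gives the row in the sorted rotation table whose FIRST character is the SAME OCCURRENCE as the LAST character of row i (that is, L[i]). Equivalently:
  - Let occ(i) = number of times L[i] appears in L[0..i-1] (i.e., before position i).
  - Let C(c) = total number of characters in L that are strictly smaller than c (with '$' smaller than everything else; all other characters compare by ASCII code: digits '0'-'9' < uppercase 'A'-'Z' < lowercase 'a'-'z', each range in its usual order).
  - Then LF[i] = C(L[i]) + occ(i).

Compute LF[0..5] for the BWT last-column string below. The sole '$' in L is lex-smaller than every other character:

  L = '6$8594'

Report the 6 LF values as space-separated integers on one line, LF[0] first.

Char counts: '$':1, '4':1, '5':1, '6':1, '8':1, '9':1
C (first-col start): C('$')=0, C('4')=1, C('5')=2, C('6')=3, C('8')=4, C('9')=5
L[0]='6': occ=0, LF[0]=C('6')+0=3+0=3
L[1]='$': occ=0, LF[1]=C('$')+0=0+0=0
L[2]='8': occ=0, LF[2]=C('8')+0=4+0=4
L[3]='5': occ=0, LF[3]=C('5')+0=2+0=2
L[4]='9': occ=0, LF[4]=C('9')+0=5+0=5
L[5]='4': occ=0, LF[5]=C('4')+0=1+0=1

Answer: 3 0 4 2 5 1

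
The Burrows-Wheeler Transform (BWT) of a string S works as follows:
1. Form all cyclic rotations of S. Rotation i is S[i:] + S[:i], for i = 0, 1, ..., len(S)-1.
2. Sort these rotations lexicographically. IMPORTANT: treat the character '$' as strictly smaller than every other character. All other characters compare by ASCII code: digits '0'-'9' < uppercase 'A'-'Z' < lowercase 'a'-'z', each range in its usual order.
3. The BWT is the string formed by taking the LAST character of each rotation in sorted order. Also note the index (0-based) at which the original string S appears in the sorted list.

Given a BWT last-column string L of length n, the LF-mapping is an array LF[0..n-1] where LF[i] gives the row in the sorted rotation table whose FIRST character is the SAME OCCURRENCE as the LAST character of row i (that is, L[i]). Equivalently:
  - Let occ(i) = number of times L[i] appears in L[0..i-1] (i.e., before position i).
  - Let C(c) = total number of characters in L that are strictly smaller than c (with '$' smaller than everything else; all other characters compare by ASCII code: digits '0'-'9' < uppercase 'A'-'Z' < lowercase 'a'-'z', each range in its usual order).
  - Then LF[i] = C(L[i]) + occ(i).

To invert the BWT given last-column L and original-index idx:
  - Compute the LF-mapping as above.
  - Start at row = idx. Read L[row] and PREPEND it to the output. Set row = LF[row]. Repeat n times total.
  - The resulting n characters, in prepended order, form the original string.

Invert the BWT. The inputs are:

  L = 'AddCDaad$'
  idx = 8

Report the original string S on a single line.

Answer: ddCDaadA$

Derivation:
LF mapping: 1 6 7 2 3 4 5 8 0
Walk LF starting at row 8, prepending L[row]:
  step 1: row=8, L[8]='$', prepend. Next row=LF[8]=0
  step 2: row=0, L[0]='A', prepend. Next row=LF[0]=1
  step 3: row=1, L[1]='d', prepend. Next row=LF[1]=6
  step 4: row=6, L[6]='a', prepend. Next row=LF[6]=5
  step 5: row=5, L[5]='a', prepend. Next row=LF[5]=4
  step 6: row=4, L[4]='D', prepend. Next row=LF[4]=3
  step 7: row=3, L[3]='C', prepend. Next row=LF[3]=2
  step 8: row=2, L[2]='d', prepend. Next row=LF[2]=7
  step 9: row=7, L[7]='d', prepend. Next row=LF[7]=8
Reversed output: ddCDaadA$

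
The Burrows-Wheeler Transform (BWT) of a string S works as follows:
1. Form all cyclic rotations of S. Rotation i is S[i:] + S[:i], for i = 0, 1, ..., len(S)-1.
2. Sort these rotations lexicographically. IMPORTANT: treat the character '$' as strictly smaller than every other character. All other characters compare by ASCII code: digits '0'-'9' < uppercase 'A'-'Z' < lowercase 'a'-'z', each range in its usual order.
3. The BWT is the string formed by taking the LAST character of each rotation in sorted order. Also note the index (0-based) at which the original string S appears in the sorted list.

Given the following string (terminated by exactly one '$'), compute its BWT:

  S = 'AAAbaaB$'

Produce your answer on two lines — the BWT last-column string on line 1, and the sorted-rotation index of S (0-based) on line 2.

All 8 rotations (rotation i = S[i:]+S[:i]):
  rot[0] = AAAbaaB$
  rot[1] = AAbaaB$A
  rot[2] = AbaaB$AA
  rot[3] = baaB$AAA
  rot[4] = aaB$AAAb
  rot[5] = aB$AAAba
  rot[6] = B$AAAbaa
  rot[7] = $AAAbaaB
Sorted (with $ < everything):
  sorted[0] = $AAAbaaB  (last char: 'B')
  sorted[1] = AAAbaaB$  (last char: '$')
  sorted[2] = AAbaaB$A  (last char: 'A')
  sorted[3] = AbaaB$AA  (last char: 'A')
  sorted[4] = B$AAAbaa  (last char: 'a')
  sorted[5] = aB$AAAba  (last char: 'a')
  sorted[6] = aaB$AAAb  (last char: 'b')
  sorted[7] = baaB$AAA  (last char: 'A')
Last column: B$AAaabA
Original string S is at sorted index 1

Answer: B$AAaabA
1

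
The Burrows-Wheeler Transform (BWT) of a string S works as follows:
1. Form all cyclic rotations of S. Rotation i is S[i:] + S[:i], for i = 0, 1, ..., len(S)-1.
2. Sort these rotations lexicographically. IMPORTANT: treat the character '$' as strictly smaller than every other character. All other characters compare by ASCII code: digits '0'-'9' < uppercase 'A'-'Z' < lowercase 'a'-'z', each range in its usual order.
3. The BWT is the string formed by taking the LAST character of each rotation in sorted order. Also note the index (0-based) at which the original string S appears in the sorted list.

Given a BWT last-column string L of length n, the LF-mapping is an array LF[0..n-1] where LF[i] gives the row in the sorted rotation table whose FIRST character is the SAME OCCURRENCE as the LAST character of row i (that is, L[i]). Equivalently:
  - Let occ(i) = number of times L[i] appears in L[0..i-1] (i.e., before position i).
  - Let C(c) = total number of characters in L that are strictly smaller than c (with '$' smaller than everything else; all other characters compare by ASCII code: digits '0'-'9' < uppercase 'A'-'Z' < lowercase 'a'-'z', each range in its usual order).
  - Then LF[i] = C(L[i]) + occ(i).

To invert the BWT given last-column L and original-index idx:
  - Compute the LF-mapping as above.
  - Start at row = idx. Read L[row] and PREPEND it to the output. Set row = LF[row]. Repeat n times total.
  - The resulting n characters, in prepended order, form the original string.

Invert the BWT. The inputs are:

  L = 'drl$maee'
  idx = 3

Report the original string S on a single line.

Answer: emerald$

Derivation:
LF mapping: 2 7 5 0 6 1 3 4
Walk LF starting at row 3, prepending L[row]:
  step 1: row=3, L[3]='$', prepend. Next row=LF[3]=0
  step 2: row=0, L[0]='d', prepend. Next row=LF[0]=2
  step 3: row=2, L[2]='l', prepend. Next row=LF[2]=5
  step 4: row=5, L[5]='a', prepend. Next row=LF[5]=1
  step 5: row=1, L[1]='r', prepend. Next row=LF[1]=7
  step 6: row=7, L[7]='e', prepend. Next row=LF[7]=4
  step 7: row=4, L[4]='m', prepend. Next row=LF[4]=6
  step 8: row=6, L[6]='e', prepend. Next row=LF[6]=3
Reversed output: emerald$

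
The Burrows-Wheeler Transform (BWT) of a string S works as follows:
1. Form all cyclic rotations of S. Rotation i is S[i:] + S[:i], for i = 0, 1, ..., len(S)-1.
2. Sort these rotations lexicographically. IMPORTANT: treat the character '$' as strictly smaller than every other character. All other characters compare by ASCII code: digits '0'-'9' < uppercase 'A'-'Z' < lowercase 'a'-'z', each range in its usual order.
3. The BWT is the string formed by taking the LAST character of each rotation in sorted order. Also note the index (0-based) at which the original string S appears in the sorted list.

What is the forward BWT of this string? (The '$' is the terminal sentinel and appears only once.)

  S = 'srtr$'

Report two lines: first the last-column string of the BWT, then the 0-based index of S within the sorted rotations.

All 5 rotations (rotation i = S[i:]+S[:i]):
  rot[0] = srtr$
  rot[1] = rtr$s
  rot[2] = tr$sr
  rot[3] = r$srt
  rot[4] = $srtr
Sorted (with $ < everything):
  sorted[0] = $srtr  (last char: 'r')
  sorted[1] = r$srt  (last char: 't')
  sorted[2] = rtr$s  (last char: 's')
  sorted[3] = srtr$  (last char: '$')
  sorted[4] = tr$sr  (last char: 'r')
Last column: rts$r
Original string S is at sorted index 3

Answer: rts$r
3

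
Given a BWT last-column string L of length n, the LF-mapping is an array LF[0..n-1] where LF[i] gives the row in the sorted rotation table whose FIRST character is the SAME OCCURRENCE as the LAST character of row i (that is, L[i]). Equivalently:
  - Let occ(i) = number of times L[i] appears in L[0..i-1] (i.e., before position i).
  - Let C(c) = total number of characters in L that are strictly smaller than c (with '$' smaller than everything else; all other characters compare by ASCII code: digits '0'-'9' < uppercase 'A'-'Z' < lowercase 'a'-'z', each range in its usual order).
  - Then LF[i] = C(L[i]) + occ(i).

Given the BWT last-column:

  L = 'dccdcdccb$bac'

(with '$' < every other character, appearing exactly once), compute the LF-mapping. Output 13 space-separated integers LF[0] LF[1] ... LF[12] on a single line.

Answer: 10 4 5 11 6 12 7 8 2 0 3 1 9

Derivation:
Char counts: '$':1, 'a':1, 'b':2, 'c':6, 'd':3
C (first-col start): C('$')=0, C('a')=1, C('b')=2, C('c')=4, C('d')=10
L[0]='d': occ=0, LF[0]=C('d')+0=10+0=10
L[1]='c': occ=0, LF[1]=C('c')+0=4+0=4
L[2]='c': occ=1, LF[2]=C('c')+1=4+1=5
L[3]='d': occ=1, LF[3]=C('d')+1=10+1=11
L[4]='c': occ=2, LF[4]=C('c')+2=4+2=6
L[5]='d': occ=2, LF[5]=C('d')+2=10+2=12
L[6]='c': occ=3, LF[6]=C('c')+3=4+3=7
L[7]='c': occ=4, LF[7]=C('c')+4=4+4=8
L[8]='b': occ=0, LF[8]=C('b')+0=2+0=2
L[9]='$': occ=0, LF[9]=C('$')+0=0+0=0
L[10]='b': occ=1, LF[10]=C('b')+1=2+1=3
L[11]='a': occ=0, LF[11]=C('a')+0=1+0=1
L[12]='c': occ=5, LF[12]=C('c')+5=4+5=9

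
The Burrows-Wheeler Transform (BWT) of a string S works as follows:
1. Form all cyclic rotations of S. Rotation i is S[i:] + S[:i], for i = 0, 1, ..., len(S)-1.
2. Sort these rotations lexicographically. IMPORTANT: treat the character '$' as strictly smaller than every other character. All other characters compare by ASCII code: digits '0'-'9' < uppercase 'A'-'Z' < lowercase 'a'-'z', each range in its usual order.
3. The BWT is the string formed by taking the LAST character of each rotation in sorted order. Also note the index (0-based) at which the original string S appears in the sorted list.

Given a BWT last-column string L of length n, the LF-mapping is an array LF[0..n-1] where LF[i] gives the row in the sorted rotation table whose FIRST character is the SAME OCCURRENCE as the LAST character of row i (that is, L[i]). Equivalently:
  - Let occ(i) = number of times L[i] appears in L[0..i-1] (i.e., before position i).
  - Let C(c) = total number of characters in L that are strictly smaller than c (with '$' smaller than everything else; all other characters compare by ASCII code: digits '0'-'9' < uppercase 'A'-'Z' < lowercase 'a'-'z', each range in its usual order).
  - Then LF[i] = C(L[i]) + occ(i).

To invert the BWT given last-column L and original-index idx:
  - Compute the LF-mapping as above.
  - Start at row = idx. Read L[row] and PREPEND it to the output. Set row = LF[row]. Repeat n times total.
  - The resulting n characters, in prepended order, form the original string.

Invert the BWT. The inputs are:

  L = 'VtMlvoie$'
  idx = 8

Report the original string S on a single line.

Answer: violetMV$

Derivation:
LF mapping: 2 7 1 5 8 6 4 3 0
Walk LF starting at row 8, prepending L[row]:
  step 1: row=8, L[8]='$', prepend. Next row=LF[8]=0
  step 2: row=0, L[0]='V', prepend. Next row=LF[0]=2
  step 3: row=2, L[2]='M', prepend. Next row=LF[2]=1
  step 4: row=1, L[1]='t', prepend. Next row=LF[1]=7
  step 5: row=7, L[7]='e', prepend. Next row=LF[7]=3
  step 6: row=3, L[3]='l', prepend. Next row=LF[3]=5
  step 7: row=5, L[5]='o', prepend. Next row=LF[5]=6
  step 8: row=6, L[6]='i', prepend. Next row=LF[6]=4
  step 9: row=4, L[4]='v', prepend. Next row=LF[4]=8
Reversed output: violetMV$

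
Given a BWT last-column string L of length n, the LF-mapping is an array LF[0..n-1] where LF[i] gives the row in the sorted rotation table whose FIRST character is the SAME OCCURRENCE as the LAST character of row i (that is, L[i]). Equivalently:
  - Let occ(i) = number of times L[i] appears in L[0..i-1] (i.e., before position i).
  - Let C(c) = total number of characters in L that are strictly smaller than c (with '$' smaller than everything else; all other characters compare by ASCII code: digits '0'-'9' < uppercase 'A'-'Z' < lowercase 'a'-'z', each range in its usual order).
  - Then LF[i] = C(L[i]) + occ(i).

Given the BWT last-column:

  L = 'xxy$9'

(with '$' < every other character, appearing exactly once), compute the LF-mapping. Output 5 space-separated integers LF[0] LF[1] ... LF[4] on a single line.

Char counts: '$':1, '9':1, 'x':2, 'y':1
C (first-col start): C('$')=0, C('9')=1, C('x')=2, C('y')=4
L[0]='x': occ=0, LF[0]=C('x')+0=2+0=2
L[1]='x': occ=1, LF[1]=C('x')+1=2+1=3
L[2]='y': occ=0, LF[2]=C('y')+0=4+0=4
L[3]='$': occ=0, LF[3]=C('$')+0=0+0=0
L[4]='9': occ=0, LF[4]=C('9')+0=1+0=1

Answer: 2 3 4 0 1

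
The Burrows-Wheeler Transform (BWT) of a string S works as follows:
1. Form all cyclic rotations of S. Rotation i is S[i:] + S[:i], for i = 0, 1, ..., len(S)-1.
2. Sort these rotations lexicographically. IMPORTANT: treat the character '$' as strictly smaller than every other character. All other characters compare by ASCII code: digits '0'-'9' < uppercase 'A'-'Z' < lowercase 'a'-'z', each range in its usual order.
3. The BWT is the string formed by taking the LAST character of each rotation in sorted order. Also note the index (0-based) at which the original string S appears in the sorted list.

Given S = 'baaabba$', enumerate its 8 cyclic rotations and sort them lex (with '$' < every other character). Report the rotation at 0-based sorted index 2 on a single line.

Answer: aaabba$b

Derivation:
All 8 rotations (rotation i = S[i:]+S[:i]):
  rot[0] = baaabba$
  rot[1] = aaabba$b
  rot[2] = aabba$ba
  rot[3] = abba$baa
  rot[4] = bba$baaa
  rot[5] = ba$baaab
  rot[6] = a$baaabb
  rot[7] = $baaabba
Sorted (with $ < everything):
  sorted[0] = $baaabba
  sorted[1] = a$baaabb
  sorted[2] = aaabba$b
  sorted[3] = aabba$ba
  sorted[4] = abba$baa
  sorted[5] = ba$baaab
  sorted[6] = baaabba$
  sorted[7] = bba$baaa
sorted[2] = aaabba$b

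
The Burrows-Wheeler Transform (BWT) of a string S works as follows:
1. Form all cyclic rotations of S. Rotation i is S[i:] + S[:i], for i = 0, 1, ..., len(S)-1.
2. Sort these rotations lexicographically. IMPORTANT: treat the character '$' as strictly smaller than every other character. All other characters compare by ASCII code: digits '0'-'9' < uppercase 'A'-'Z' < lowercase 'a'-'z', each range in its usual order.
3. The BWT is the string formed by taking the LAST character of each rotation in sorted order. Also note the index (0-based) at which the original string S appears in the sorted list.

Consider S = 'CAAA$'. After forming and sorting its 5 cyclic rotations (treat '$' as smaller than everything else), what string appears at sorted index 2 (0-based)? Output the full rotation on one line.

Answer: AA$CA

Derivation:
All 5 rotations (rotation i = S[i:]+S[:i]):
  rot[0] = CAAA$
  rot[1] = AAA$C
  rot[2] = AA$CA
  rot[3] = A$CAA
  rot[4] = $CAAA
Sorted (with $ < everything):
  sorted[0] = $CAAA
  sorted[1] = A$CAA
  sorted[2] = AA$CA
  sorted[3] = AAA$C
  sorted[4] = CAAA$
sorted[2] = AA$CA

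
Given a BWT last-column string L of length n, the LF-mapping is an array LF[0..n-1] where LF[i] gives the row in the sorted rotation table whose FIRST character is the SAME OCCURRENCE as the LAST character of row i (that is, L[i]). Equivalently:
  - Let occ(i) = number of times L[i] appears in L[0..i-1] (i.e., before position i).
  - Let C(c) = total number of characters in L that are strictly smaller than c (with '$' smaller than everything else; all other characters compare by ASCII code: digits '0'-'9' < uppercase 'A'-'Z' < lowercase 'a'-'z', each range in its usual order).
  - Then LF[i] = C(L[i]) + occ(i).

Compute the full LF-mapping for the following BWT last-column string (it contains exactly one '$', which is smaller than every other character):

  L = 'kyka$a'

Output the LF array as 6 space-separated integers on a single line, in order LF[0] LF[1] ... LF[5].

Char counts: '$':1, 'a':2, 'k':2, 'y':1
C (first-col start): C('$')=0, C('a')=1, C('k')=3, C('y')=5
L[0]='k': occ=0, LF[0]=C('k')+0=3+0=3
L[1]='y': occ=0, LF[1]=C('y')+0=5+0=5
L[2]='k': occ=1, LF[2]=C('k')+1=3+1=4
L[3]='a': occ=0, LF[3]=C('a')+0=1+0=1
L[4]='$': occ=0, LF[4]=C('$')+0=0+0=0
L[5]='a': occ=1, LF[5]=C('a')+1=1+1=2

Answer: 3 5 4 1 0 2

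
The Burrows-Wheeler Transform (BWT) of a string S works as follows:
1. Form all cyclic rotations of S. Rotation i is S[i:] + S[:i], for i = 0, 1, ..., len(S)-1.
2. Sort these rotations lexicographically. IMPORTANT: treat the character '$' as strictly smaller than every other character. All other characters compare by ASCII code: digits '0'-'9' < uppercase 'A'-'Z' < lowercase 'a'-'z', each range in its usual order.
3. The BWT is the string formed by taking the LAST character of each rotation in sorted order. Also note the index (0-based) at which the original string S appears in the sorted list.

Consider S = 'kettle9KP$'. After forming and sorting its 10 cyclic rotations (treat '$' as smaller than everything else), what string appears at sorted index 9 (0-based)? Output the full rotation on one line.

All 10 rotations (rotation i = S[i:]+S[:i]):
  rot[0] = kettle9KP$
  rot[1] = ettle9KP$k
  rot[2] = ttle9KP$ke
  rot[3] = tle9KP$ket
  rot[4] = le9KP$kett
  rot[5] = e9KP$kettl
  rot[6] = 9KP$kettle
  rot[7] = KP$kettle9
  rot[8] = P$kettle9K
  rot[9] = $kettle9KP
Sorted (with $ < everything):
  sorted[0] = $kettle9KP
  sorted[1] = 9KP$kettle
  sorted[2] = KP$kettle9
  sorted[3] = P$kettle9K
  sorted[4] = e9KP$kettl
  sorted[5] = ettle9KP$k
  sorted[6] = kettle9KP$
  sorted[7] = le9KP$kett
  sorted[8] = tle9KP$ket
  sorted[9] = ttle9KP$ke
sorted[9] = ttle9KP$ke

Answer: ttle9KP$ke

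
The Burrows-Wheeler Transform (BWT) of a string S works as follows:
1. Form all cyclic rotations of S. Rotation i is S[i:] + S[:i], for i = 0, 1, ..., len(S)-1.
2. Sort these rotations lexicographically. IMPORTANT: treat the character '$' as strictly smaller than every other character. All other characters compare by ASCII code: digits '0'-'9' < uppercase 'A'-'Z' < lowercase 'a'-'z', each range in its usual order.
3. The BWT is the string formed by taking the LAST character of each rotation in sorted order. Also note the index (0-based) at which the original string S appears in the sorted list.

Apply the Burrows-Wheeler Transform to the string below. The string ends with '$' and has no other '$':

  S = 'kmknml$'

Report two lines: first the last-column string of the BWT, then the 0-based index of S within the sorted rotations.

All 7 rotations (rotation i = S[i:]+S[:i]):
  rot[0] = kmknml$
  rot[1] = mknml$k
  rot[2] = knml$km
  rot[3] = nml$kmk
  rot[4] = ml$kmkn
  rot[5] = l$kmknm
  rot[6] = $kmknml
Sorted (with $ < everything):
  sorted[0] = $kmknml  (last char: 'l')
  sorted[1] = kmknml$  (last char: '$')
  sorted[2] = knml$km  (last char: 'm')
  sorted[3] = l$kmknm  (last char: 'm')
  sorted[4] = mknml$k  (last char: 'k')
  sorted[5] = ml$kmkn  (last char: 'n')
  sorted[6] = nml$kmk  (last char: 'k')
Last column: l$mmknk
Original string S is at sorted index 1

Answer: l$mmknk
1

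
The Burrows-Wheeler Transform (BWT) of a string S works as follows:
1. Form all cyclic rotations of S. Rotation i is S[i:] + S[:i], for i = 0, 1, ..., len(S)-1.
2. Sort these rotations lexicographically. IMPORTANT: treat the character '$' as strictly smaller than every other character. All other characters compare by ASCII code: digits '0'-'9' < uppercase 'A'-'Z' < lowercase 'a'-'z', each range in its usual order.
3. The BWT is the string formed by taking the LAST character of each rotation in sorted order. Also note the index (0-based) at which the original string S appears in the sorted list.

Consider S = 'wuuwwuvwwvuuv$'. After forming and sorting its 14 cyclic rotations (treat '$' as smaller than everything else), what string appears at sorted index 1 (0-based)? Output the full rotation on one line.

All 14 rotations (rotation i = S[i:]+S[:i]):
  rot[0] = wuuwwuvwwvuuv$
  rot[1] = uuwwuvwwvuuv$w
  rot[2] = uwwuvwwvuuv$wu
  rot[3] = wwuvwwvuuv$wuu
  rot[4] = wuvwwvuuv$wuuw
  rot[5] = uvwwvuuv$wuuww
  rot[6] = vwwvuuv$wuuwwu
  rot[7] = wwvuuv$wuuwwuv
  rot[8] = wvuuv$wuuwwuvw
  rot[9] = vuuv$wuuwwuvww
  rot[10] = uuv$wuuwwuvwwv
  rot[11] = uv$wuuwwuvwwvu
  rot[12] = v$wuuwwuvwwvuu
  rot[13] = $wuuwwuvwwvuuv
Sorted (with $ < everything):
  sorted[0] = $wuuwwuvwwvuuv
  sorted[1] = uuv$wuuwwuvwwv
  sorted[2] = uuwwuvwwvuuv$w
  sorted[3] = uv$wuuwwuvwwvu
  sorted[4] = uvwwvuuv$wuuww
  sorted[5] = uwwuvwwvuuv$wu
  sorted[6] = v$wuuwwuvwwvuu
  sorted[7] = vuuv$wuuwwuvww
  sorted[8] = vwwvuuv$wuuwwu
  sorted[9] = wuuwwuvwwvuuv$
  sorted[10] = wuvwwvuuv$wuuw
  sorted[11] = wvuuv$wuuwwuvw
  sorted[12] = wwuvwwvuuv$wuu
  sorted[13] = wwvuuv$wuuwwuv
sorted[1] = uuv$wuuwwuvwwv

Answer: uuv$wuuwwuvwwv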